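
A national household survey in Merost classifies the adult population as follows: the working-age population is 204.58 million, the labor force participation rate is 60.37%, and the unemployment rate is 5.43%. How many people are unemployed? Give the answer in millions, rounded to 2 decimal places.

Labor force = 0.6037 × 204.58 = 123.50 million.
Unemployed = 0.0543 × 123.50 ≈ 6.71 million.

About 6.71 million are unemployed.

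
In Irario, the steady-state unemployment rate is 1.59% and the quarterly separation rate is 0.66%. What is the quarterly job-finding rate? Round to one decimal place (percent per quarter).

Job-finding rate ≈ 40.8% per quarter.

From u* = s/(s+f): f = s·(1−u)/u.
f = 0.66 × (1 − 0.0159) / 0.0159 = 0.6495 / 0.0159 ≈ 40.8% per quarter.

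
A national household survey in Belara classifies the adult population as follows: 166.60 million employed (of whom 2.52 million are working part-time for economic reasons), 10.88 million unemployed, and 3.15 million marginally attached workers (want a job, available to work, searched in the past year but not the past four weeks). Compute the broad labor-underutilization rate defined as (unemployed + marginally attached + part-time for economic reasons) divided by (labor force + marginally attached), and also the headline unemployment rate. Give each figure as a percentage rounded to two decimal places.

Labor force = 166.60 + 10.88 = 177.48 million.
Numerator = 10.88 + 3.15 + 2.52 = 16.55 million.
Denominator = 177.48 + 3.15 = 180.63 million.
Broad rate = 16.55 / 180.63 = 9.16%.
Headline unemployment rate = 10.88 / 177.48 = 6.13%.

Broad underutilization rate ≈ 9.16%; headline unemployment rate ≈ 6.13%.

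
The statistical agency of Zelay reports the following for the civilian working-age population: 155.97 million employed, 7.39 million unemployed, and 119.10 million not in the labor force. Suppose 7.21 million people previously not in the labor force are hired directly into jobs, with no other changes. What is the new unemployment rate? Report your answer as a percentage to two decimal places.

Initially, labor force = 155.97 + 7.39 = 163.36 million, so u = 7.39/163.36 = 4.52%.
After the change, employed and labor force both rise by 7.21; unemployed unchanged → E = 163.18, U = 7.39, labor force = 170.57 million.
New unemployment rate = 7.39 / 170.57 = 4.33%.

New unemployment rate ≈ 4.33%.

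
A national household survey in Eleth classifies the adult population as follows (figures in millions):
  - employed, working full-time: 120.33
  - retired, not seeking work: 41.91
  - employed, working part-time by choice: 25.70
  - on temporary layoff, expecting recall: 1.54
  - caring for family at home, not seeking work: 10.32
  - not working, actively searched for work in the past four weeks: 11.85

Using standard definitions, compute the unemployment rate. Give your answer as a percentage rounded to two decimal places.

Unemployment rate ≈ 8.40%.

Employed = 120.33 + 25.70 = 146.03 million.
Unemployed = 1.54 + 11.85 = 13.39 million (jobless and actively searching, or on temporary layoff).
Labor force = 146.03 + 13.39 = 159.42 million.
Unemployment rate = 13.39 / 159.42 = 8.40%.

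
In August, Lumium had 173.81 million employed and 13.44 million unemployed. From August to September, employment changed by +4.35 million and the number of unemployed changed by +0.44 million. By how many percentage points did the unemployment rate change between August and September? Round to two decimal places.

The unemployment rate changed by +0.05 percentage points.

August: labor force = 173.81 + 13.44 = 187.25; u = 13.44/187.25 = 7.18%.
September: labor force = 178.16 + 13.88 = 192.04; u = 13.88/192.04 = 7.23%.
Change = 7.23% − 7.18% = +0.05 pp.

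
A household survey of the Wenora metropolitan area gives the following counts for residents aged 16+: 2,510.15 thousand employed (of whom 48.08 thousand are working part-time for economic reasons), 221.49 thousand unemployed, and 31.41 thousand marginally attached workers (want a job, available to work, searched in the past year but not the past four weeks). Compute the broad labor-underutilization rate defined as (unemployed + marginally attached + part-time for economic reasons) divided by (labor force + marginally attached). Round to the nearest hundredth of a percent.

Broad underutilization rate ≈ 10.89%.

Labor force = 2,510.15 + 221.49 = 2,731.64 thousand.
Numerator = 221.49 + 31.41 + 48.08 = 300.98 thousand.
Denominator = 2,731.64 + 31.41 = 2,763.05 thousand.
Broad rate = 300.98 / 2,763.05 = 10.89%.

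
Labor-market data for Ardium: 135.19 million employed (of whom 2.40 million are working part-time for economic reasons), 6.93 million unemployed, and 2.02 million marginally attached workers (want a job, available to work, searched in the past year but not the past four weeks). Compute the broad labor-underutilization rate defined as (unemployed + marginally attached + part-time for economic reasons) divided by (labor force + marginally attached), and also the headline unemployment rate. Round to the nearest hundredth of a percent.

Labor force = 135.19 + 6.93 = 142.12 million.
Numerator = 6.93 + 2.02 + 2.40 = 11.35 million.
Denominator = 142.12 + 2.02 = 144.14 million.
Broad rate = 11.35 / 144.14 = 7.87%.
Headline unemployment rate = 6.93 / 142.12 = 4.88%.

Broad underutilization rate ≈ 7.87%; headline unemployment rate ≈ 4.88%.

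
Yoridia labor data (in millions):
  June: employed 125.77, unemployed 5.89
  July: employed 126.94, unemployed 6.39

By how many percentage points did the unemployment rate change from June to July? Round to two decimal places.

The unemployment rate changed by +0.32 percentage points.

June: labor force = 125.77 + 5.89 = 131.66; u = 5.89/131.66 = 4.47%.
July: labor force = 126.94 + 6.39 = 133.33; u = 6.39/133.33 = 4.79%.
Change = 4.79% − 4.47% = +0.32 pp.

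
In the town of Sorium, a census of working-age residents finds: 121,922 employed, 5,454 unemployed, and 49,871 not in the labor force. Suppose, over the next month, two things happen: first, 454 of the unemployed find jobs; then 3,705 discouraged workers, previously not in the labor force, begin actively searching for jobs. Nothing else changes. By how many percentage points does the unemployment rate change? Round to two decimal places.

Initially, labor force = 121,922 + 5,454 = 127,376, so u = 5,454/127,376 = 4.28%.
After the first change, unemployed falls and employed rises by 454; labor force unchanged → E = 122,376, U = 5,000, labor force = 127,376.
After the second change, unemployed and labor force both rise by 3,705 → E = 122,376, U = 8,705, labor force = 131,081.
New unemployment rate = 8,705 / 131,081 = 6.64%.
Change = 6.64% − 4.28% = +2.36 percentage points.

The unemployment rate changes by +2.36 percentage points.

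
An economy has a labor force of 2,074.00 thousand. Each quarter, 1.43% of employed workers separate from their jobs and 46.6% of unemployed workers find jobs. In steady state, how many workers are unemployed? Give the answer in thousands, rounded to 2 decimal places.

About 61.75 thousand are unemployed in steady state.

Steady-state unemployment rate u* = s/(s+f) = 1.43/(1.43+46.6) = 0.029773.
Unemployed = u* × labor force = 0.029773 × 2,074.00 ≈ 61.75 thousand.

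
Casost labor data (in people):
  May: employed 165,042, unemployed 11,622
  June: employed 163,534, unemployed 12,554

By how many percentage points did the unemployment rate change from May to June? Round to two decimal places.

May: labor force = 165,042 + 11,622 = 176,664; u = 11,622/176,664 = 6.58%.
June: labor force = 163,534 + 12,554 = 176,088; u = 12,554/176,088 = 7.13%.
Change = 7.13% − 6.58% = +0.55 pp.

The unemployment rate changed by +0.55 percentage points.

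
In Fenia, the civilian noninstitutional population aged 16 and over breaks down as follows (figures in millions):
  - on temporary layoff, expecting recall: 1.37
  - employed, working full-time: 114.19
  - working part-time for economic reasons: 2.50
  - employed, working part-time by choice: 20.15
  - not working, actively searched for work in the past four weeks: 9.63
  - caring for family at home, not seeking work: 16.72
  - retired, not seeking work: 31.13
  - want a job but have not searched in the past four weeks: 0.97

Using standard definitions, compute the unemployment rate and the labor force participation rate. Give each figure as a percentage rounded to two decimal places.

Employed = 114.19 + 2.50 + 20.15 = 136.84 million (anyone who worked, including part-time for economic reasons, counts as employed).
Unemployed = 1.37 + 9.63 = 11.00 million (jobless and actively searching, or on temporary layoff).
Labor force = 136.84 + 11.00 = 147.84 million.
Not in labor force = 16.72 + 31.13 + 0.97 = 48.82 million (those not working and not actively searching are outside the labor force — including those who want a job but have given up searching).
Civilian working-age population = 147.84 + 48.82 = 196.66 million.
Unemployment rate = 11.00 / 147.84 = 7.44%.
Labor force participation rate = 147.84 / 196.66 = 75.18%.

Unemployment rate ≈ 7.44%; labor force participation rate ≈ 75.18%.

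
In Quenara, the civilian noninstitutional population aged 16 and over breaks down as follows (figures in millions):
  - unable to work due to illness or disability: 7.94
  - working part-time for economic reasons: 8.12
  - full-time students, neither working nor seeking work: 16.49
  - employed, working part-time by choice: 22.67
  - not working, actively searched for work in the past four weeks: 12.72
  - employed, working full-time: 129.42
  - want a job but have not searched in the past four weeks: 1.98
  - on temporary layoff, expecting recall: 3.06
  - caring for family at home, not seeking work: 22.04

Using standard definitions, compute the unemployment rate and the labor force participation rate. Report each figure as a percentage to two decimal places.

Unemployment rate ≈ 8.97%; labor force participation rate ≈ 78.41%.

Employed = 8.12 + 22.67 + 129.42 = 160.21 million (anyone who worked, including part-time for economic reasons, counts as employed).
Unemployed = 12.72 + 3.06 = 15.78 million (jobless and actively searching, or on temporary layoff).
Labor force = 160.21 + 15.78 = 175.99 million.
Not in labor force = 7.94 + 16.49 + 1.98 + 22.04 = 48.45 million (those not working and not actively searching are outside the labor force — including those who want a job but have given up searching).
Civilian working-age population = 175.99 + 48.45 = 224.44 million.
Unemployment rate = 15.78 / 175.99 = 8.97%.
Labor force participation rate = 175.99 / 224.44 = 78.41%.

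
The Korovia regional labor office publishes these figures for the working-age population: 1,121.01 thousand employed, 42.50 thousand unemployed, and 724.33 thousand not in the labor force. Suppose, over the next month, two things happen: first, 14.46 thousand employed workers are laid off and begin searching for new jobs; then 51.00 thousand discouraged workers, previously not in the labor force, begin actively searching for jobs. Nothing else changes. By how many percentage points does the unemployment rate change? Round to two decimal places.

The unemployment rate changes by +5.24 percentage points.

Initially, labor force = 1,121.01 + 42.50 = 1,163.51 thousand, so u = 42.50/1,163.51 = 3.65%.
After the first change, employed falls and unemployed rises by 14.46; labor force unchanged → E = 1,106.55, U = 56.96, labor force = 1,163.51 thousand.
After the second change, unemployed and labor force both rise by 51.00 → E = 1,106.55, U = 107.96, labor force = 1,214.51 thousand.
New unemployment rate = 107.96 / 1,214.51 = 8.89%.
Change = 8.89% − 3.65% = +5.24 percentage points.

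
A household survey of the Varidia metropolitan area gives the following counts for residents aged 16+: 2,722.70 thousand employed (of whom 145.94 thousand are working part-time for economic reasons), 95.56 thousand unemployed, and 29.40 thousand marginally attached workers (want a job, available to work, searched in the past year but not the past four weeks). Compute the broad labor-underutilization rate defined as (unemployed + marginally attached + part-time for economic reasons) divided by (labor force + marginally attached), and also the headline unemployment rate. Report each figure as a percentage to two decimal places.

Labor force = 2,722.70 + 95.56 = 2,818.26 thousand.
Numerator = 95.56 + 29.40 + 145.94 = 270.90 thousand.
Denominator = 2,818.26 + 29.40 = 2,847.66 thousand.
Broad rate = 270.90 / 2,847.66 = 9.51%.
Headline unemployment rate = 95.56 / 2,818.26 = 3.39%.

Broad underutilization rate ≈ 9.51%; headline unemployment rate ≈ 3.39%.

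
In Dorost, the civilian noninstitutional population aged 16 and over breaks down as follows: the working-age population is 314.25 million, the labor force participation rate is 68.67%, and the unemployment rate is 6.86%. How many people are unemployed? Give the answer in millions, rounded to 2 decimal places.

About 14.80 million are unemployed.

Labor force = 0.6867 × 314.25 = 215.80 million.
Unemployed = 0.0686 × 215.80 ≈ 14.80 million.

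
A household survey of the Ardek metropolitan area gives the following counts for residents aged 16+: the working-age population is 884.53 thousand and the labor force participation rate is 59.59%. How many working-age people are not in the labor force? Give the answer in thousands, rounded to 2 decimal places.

About 357.44 thousand are not in the labor force.

Share not in the labor force = 1 − 0.5959 = 0.4041.
Not in labor force = 0.4041 × 884.53 ≈ 357.44 thousand.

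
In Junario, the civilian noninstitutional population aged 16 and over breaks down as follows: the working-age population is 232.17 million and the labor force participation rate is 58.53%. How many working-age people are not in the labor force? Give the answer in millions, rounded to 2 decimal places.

Share not in the labor force = 1 − 0.5853 = 0.4147.
Not in labor force = 0.4147 × 232.17 ≈ 96.28 million.

About 96.28 million are not in the labor force.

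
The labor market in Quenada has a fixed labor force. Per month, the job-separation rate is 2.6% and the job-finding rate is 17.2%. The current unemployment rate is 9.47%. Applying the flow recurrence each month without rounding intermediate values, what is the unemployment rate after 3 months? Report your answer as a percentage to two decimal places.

Unemployment rate after three months ≈ 11.24%.

With a fixed labor force, u_{t+1} = u_t + s·(1−u_t) − f·u_t = u_t·(1−s−f) + s.
Here 1−s−f = 0.802 and s = 0.026.
u_1 = 0.094700 × 0.802 + 0.026 = 0.101949.
u_2 = 0.101949 × 0.802 + 0.026 = 0.107763.
u_3 = 0.107763 × 0.802 + 0.026 = 0.112426.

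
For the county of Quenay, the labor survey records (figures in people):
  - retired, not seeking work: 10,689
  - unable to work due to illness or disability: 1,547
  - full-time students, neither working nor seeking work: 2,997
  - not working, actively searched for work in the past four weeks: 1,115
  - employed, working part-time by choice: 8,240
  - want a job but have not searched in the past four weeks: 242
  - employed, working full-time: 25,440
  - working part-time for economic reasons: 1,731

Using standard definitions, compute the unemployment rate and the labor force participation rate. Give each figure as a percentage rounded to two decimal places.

Unemployment rate ≈ 3.05%; labor force participation rate ≈ 70.24%.

Employed = 8,240 + 25,440 + 1,731 = 35,411 (anyone who worked, including part-time for economic reasons, counts as employed).
Unemployed = 1,115.
Labor force = 35,411 + 1,115 = 36,526.
Not in labor force = 10,689 + 1,547 + 2,997 + 242 = 15,475 (those not working and not actively searching are outside the labor force — including those who want a job but have given up searching).
Civilian working-age population = 36,526 + 15,475 = 52,001.
Unemployment rate = 1,115 / 36,526 = 3.05%.
Labor force participation rate = 36,526 / 52,001 = 70.24%.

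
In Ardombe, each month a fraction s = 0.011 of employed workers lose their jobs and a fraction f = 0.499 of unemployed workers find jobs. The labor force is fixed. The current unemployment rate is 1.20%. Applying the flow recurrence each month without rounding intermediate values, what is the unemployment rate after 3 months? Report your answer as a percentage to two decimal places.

Unemployment rate after three months ≈ 2.04%.

With a fixed labor force, u_{t+1} = u_t + s·(1−u_t) − f·u_t = u_t·(1−s−f) + s.
Here 1−s−f = 0.490 and s = 0.011.
u_1 = 0.012000 × 0.490 + 0.011 = 0.016880.
u_2 = 0.016880 × 0.490 + 0.011 = 0.019271.
u_3 = 0.019271 × 0.490 + 0.011 = 0.020443.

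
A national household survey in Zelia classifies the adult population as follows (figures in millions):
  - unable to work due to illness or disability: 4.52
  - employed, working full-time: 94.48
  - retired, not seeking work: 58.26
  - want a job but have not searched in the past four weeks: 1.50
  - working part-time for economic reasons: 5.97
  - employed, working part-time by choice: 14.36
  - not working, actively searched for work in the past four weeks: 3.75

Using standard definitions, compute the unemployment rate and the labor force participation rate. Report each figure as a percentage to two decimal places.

Employed = 94.48 + 5.97 + 14.36 = 114.81 million (anyone who worked, including part-time for economic reasons, counts as employed).
Unemployed = 3.75 million.
Labor force = 114.81 + 3.75 = 118.56 million.
Not in labor force = 4.52 + 58.26 + 1.50 = 64.28 million (those not working and not actively searching are outside the labor force — including those who want a job but have given up searching).
Civilian working-age population = 118.56 + 64.28 = 182.84 million.
Unemployment rate = 3.75 / 118.56 = 3.16%.
Labor force participation rate = 118.56 / 182.84 = 64.84%.

Unemployment rate ≈ 3.16%; labor force participation rate ≈ 64.84%.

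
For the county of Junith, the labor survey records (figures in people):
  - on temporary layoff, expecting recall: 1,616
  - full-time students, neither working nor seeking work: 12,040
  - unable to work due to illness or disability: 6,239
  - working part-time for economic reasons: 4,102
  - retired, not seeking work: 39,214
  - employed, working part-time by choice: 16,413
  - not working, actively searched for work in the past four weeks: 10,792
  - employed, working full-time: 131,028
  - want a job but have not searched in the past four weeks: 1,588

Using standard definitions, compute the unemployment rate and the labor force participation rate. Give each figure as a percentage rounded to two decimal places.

Employed = 4,102 + 16,413 + 131,028 = 151,543 (anyone who worked, including part-time for economic reasons, counts as employed).
Unemployed = 1,616 + 10,792 = 12,408 (jobless and actively searching, or on temporary layoff).
Labor force = 151,543 + 12,408 = 163,951.
Not in labor force = 12,040 + 6,239 + 39,214 + 1,588 = 59,081 (those not working and not actively searching are outside the labor force — including those who want a job but have given up searching).
Civilian working-age population = 163,951 + 59,081 = 223,032.
Unemployment rate = 12,408 / 163,951 = 7.57%.
Labor force participation rate = 163,951 / 223,032 = 73.51%.

Unemployment rate ≈ 7.57%; labor force participation rate ≈ 73.51%.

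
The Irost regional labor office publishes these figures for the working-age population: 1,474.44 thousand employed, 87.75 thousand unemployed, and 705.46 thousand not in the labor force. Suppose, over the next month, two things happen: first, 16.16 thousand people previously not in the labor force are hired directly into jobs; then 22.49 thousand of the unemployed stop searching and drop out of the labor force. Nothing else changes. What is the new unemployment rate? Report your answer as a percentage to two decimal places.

Initially, labor force = 1,474.44 + 87.75 = 1,562.19 thousand, so u = 87.75/1,562.19 = 5.62%.
After the first change, employed and labor force both rise by 16.16; unemployed unchanged → E = 1,490.60, U = 87.75, labor force = 1,578.35 thousand.
After the second change, unemployed and labor force both fall by 22.49 → E = 1,490.60, U = 65.26, labor force = 1,555.86 thousand.
New unemployment rate = 65.26 / 1,555.86 = 4.19%.

New unemployment rate ≈ 4.19%.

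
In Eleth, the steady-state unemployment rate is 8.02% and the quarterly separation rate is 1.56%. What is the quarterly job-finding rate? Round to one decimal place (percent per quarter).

Job-finding rate ≈ 17.9% per quarter.

From u* = s/(s+f): f = s·(1−u)/u.
f = 1.56 × (1 − 0.0802) / 0.0802 = 1.4349 / 0.0802 ≈ 17.9% per quarter.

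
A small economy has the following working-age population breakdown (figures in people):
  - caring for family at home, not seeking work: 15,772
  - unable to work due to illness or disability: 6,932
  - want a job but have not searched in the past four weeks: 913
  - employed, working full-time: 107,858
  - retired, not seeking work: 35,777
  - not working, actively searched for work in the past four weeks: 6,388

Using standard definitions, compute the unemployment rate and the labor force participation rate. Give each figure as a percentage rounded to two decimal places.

Employed = 107,858.
Unemployed = 6,388.
Labor force = 107,858 + 6,388 = 114,246.
Not in labor force = 15,772 + 6,932 + 913 + 35,777 = 59,394 (those not working and not actively searching are outside the labor force — including those who want a job but have given up searching).
Civilian working-age population = 114,246 + 59,394 = 173,640.
Unemployment rate = 6,388 / 114,246 = 5.59%.
Labor force participation rate = 114,246 / 173,640 = 65.79%.

Unemployment rate ≈ 5.59%; labor force participation rate ≈ 65.79%.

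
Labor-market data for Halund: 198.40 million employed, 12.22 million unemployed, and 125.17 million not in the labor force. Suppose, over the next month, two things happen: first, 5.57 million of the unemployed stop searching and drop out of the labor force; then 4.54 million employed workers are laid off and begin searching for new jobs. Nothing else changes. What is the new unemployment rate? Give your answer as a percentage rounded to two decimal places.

New unemployment rate ≈ 5.46%.

Initially, labor force = 198.40 + 12.22 = 210.62 million, so u = 12.22/210.62 = 5.80%.
After the first change, unemployed and labor force both fall by 5.57 → E = 198.40, U = 6.65, labor force = 205.05 million.
After the second change, employed falls and unemployed rises by 4.54; labor force unchanged → E = 193.86, U = 11.19, labor force = 205.05 million.
New unemployment rate = 11.19 / 205.05 = 5.46%.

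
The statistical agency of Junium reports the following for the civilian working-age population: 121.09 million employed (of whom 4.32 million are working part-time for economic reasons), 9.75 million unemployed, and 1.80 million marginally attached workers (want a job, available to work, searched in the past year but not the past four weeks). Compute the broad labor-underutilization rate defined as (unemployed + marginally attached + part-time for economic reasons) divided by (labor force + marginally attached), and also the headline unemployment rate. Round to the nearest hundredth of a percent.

Labor force = 121.09 + 9.75 = 130.84 million.
Numerator = 9.75 + 1.80 + 4.32 = 15.87 million.
Denominator = 130.84 + 1.80 = 132.64 million.
Broad rate = 15.87 / 132.64 = 11.96%.
Headline unemployment rate = 9.75 / 130.84 = 7.45%.

Broad underutilization rate ≈ 11.96%; headline unemployment rate ≈ 7.45%.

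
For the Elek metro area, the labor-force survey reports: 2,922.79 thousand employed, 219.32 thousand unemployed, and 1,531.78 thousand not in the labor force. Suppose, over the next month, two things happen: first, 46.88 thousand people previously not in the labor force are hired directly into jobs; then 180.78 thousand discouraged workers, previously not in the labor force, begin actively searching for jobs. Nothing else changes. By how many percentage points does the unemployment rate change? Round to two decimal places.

The unemployment rate changes by +4.89 percentage points.

Initially, labor force = 2,922.79 + 219.32 = 3,142.11 thousand, so u = 219.32/3,142.11 = 6.98%.
After the first change, employed and labor force both rise by 46.88; unemployed unchanged → E = 2,969.67, U = 219.32, labor force = 3,188.99 thousand.
After the second change, unemployed and labor force both rise by 180.78 → E = 2,969.67, U = 400.10, labor force = 3,369.77 thousand.
New unemployment rate = 400.10 / 3,369.77 = 11.87%.
Change = 11.87% − 6.98% = +4.89 percentage points.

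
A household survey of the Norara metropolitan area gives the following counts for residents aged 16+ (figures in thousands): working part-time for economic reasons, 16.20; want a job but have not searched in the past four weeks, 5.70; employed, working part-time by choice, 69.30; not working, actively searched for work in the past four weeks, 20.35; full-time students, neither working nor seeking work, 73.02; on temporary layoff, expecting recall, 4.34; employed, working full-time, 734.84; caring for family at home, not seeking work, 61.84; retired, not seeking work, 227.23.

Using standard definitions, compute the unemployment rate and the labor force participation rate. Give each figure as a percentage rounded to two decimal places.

Unemployment rate ≈ 2.92%; labor force participation rate ≈ 69.67%.

Employed = 16.20 + 69.30 + 734.84 = 820.34 thousand (anyone who worked, including part-time for economic reasons, counts as employed).
Unemployed = 20.35 + 4.34 = 24.69 thousand (jobless and actively searching, or on temporary layoff).
Labor force = 820.34 + 24.69 = 845.03 thousand.
Not in labor force = 5.70 + 73.02 + 61.84 + 227.23 = 367.79 thousand (those not working and not actively searching are outside the labor force — including those who want a job but have given up searching).
Civilian working-age population = 845.03 + 367.79 = 1,212.82 thousand.
Unemployment rate = 24.69 / 845.03 = 2.92%.
Labor force participation rate = 845.03 / 1,212.82 = 69.67%.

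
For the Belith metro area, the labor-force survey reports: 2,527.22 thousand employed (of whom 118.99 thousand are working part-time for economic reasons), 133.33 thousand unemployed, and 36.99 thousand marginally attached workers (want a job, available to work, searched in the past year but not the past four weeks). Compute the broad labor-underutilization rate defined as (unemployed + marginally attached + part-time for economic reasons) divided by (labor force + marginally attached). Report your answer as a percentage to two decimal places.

Broad underutilization rate ≈ 10.72%.

Labor force = 2,527.22 + 133.33 = 2,660.55 thousand.
Numerator = 133.33 + 36.99 + 118.99 = 289.31 thousand.
Denominator = 2,660.55 + 36.99 = 2,697.54 thousand.
Broad rate = 289.31 / 2,697.54 = 10.72%.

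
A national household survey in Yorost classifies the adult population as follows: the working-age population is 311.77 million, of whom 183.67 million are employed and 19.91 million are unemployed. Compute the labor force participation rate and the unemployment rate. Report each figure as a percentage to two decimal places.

Labor force = employed + unemployed = 183.67 + 19.91 = 203.58 million.
Unemployment rate = 19.91 / 203.58 = 9.78%.
Labor force participation rate = 203.58 / 311.77 = 65.30%.

Labor force participation rate ≈ 65.30%; unemployment rate ≈ 9.78%.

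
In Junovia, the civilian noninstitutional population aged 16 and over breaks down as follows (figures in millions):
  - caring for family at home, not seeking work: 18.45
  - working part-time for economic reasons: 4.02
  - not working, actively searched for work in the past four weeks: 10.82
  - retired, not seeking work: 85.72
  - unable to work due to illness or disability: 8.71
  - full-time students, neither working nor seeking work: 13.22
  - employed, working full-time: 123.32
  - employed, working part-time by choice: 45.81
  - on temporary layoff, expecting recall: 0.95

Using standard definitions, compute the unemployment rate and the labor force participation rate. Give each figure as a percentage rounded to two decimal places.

Employed = 4.02 + 123.32 + 45.81 = 173.15 million (anyone who worked, including part-time for economic reasons, counts as employed).
Unemployed = 10.82 + 0.95 = 11.77 million (jobless and actively searching, or on temporary layoff).
Labor force = 173.15 + 11.77 = 184.92 million.
Not in labor force = 18.45 + 85.72 + 8.71 + 13.22 = 126.10 million (those not working and not actively searching are outside the labor force).
Civilian working-age population = 184.92 + 126.10 = 311.02 million.
Unemployment rate = 11.77 / 184.92 = 6.36%.
Labor force participation rate = 184.92 / 311.02 = 59.46%.

Unemployment rate ≈ 6.36%; labor force participation rate ≈ 59.46%.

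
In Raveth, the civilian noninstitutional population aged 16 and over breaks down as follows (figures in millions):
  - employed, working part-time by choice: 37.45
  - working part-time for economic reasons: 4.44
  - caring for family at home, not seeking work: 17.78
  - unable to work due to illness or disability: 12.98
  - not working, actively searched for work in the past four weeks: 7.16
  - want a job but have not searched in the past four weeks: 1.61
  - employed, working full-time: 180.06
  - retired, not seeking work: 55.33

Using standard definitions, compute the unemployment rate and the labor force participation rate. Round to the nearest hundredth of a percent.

Unemployment rate ≈ 3.13%; labor force participation rate ≈ 72.32%.

Employed = 37.45 + 4.44 + 180.06 = 221.95 million (anyone who worked, including part-time for economic reasons, counts as employed).
Unemployed = 7.16 million.
Labor force = 221.95 + 7.16 = 229.11 million.
Not in labor force = 17.78 + 12.98 + 1.61 + 55.33 = 87.70 million (those not working and not actively searching are outside the labor force — including those who want a job but have given up searching).
Civilian working-age population = 229.11 + 87.70 = 316.81 million.
Unemployment rate = 7.16 / 229.11 = 3.13%.
Labor force participation rate = 229.11 / 316.81 = 72.32%.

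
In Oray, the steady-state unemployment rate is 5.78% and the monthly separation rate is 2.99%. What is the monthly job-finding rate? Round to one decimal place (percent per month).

Job-finding rate ≈ 48.7% per month.

From u* = s/(s+f): f = s·(1−u)/u.
f = 2.99 × (1 − 0.0578) / 0.0578 = 2.8172 / 0.0578 ≈ 48.7% per month.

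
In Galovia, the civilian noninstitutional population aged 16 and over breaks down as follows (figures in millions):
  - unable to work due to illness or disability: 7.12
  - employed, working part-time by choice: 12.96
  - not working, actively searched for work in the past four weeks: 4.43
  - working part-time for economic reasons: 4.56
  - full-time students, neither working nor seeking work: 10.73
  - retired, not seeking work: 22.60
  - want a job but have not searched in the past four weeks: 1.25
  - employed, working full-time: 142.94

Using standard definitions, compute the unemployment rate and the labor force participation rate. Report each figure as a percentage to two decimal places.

Unemployment rate ≈ 2.69%; labor force participation rate ≈ 79.82%.

Employed = 12.96 + 4.56 + 142.94 = 160.46 million (anyone who worked, including part-time for economic reasons, counts as employed).
Unemployed = 4.43 million.
Labor force = 160.46 + 4.43 = 164.89 million.
Not in labor force = 7.12 + 10.73 + 22.60 + 1.25 = 41.70 million (those not working and not actively searching are outside the labor force — including those who want a job but have given up searching).
Civilian working-age population = 164.89 + 41.70 = 206.59 million.
Unemployment rate = 4.43 / 164.89 = 2.69%.
Labor force participation rate = 164.89 / 206.59 = 79.82%.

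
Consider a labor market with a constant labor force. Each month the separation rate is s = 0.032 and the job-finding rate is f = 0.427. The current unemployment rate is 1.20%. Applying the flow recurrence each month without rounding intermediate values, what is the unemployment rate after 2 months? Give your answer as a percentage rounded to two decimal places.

With a fixed labor force, u_{t+1} = u_t + s·(1−u_t) − f·u_t = u_t·(1−s−f) + s.
Here 1−s−f = 0.541 and s = 0.032.
u_1 = 0.012000 × 0.541 + 0.032 = 0.038492.
u_2 = 0.038492 × 0.541 + 0.032 = 0.052824.

Unemployment rate after two months ≈ 5.28%.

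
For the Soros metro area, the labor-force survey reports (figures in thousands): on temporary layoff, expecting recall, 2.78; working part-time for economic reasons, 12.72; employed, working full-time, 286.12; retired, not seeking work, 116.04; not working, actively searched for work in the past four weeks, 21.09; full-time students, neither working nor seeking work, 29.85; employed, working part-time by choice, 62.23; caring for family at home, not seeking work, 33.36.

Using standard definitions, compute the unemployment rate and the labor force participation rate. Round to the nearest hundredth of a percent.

Employed = 12.72 + 286.12 + 62.23 = 361.07 thousand (anyone who worked, including part-time for economic reasons, counts as employed).
Unemployed = 2.78 + 21.09 = 23.87 thousand (jobless and actively searching, or on temporary layoff).
Labor force = 361.07 + 23.87 = 384.94 thousand.
Not in labor force = 116.04 + 29.85 + 33.36 = 179.25 thousand (those not working and not actively searching are outside the labor force).
Civilian working-age population = 384.94 + 179.25 = 564.19 thousand.
Unemployment rate = 23.87 / 384.94 = 6.20%.
Labor force participation rate = 384.94 / 564.19 = 68.23%.

Unemployment rate ≈ 6.20%; labor force participation rate ≈ 68.23%.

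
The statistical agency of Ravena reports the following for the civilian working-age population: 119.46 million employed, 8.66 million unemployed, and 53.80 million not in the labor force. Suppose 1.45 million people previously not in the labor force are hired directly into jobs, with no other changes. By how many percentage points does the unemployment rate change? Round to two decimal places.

The unemployment rate changes by −0.08 percentage points.

Initially, labor force = 119.46 + 8.66 = 128.12 million, so u = 8.66/128.12 = 6.76%.
After the change, employed and labor force both rise by 1.45; unemployed unchanged → E = 120.91, U = 8.66, labor force = 129.57 million.
New unemployment rate = 8.66 / 129.57 = 6.68%.
Change = 6.68% − 6.76% = −0.08 percentage points.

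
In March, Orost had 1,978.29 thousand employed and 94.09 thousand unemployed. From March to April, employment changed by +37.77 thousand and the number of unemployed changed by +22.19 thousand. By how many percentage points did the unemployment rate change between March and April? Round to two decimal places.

March: labor force = 1,978.29 + 94.09 = 2,072.38; u = 94.09/2,072.38 = 4.54%.
April: labor force = 2,016.06 + 116.28 = 2,132.34; u = 116.28/2,132.34 = 5.45%.
Change = 5.45% − 4.54% = +0.91 pp.

The unemployment rate changed by +0.91 percentage points.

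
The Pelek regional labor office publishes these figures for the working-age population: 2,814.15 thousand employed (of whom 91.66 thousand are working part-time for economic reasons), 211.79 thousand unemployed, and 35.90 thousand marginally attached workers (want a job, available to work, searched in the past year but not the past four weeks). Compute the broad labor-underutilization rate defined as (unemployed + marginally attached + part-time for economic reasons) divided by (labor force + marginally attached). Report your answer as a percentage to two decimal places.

Labor force = 2,814.15 + 211.79 = 3,025.94 thousand.
Numerator = 211.79 + 35.90 + 91.66 = 339.35 thousand.
Denominator = 3,025.94 + 35.90 = 3,061.84 thousand.
Broad rate = 339.35 / 3,061.84 = 11.08%.

Broad underutilization rate ≈ 11.08%.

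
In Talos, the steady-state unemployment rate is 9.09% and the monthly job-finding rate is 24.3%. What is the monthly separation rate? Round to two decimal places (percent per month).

From u* = s/(s+f): s = u·f/(1−u).
s = 0.0909 × 24.3 / (1 − 0.0909) = 2.2089 / 0.9091 ≈ 2.43% per month.

Separation rate ≈ 2.43% per month.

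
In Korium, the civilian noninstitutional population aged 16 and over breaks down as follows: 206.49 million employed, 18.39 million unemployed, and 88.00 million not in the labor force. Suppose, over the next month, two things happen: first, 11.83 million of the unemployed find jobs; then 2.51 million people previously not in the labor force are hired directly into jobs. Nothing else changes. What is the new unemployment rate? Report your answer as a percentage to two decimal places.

New unemployment rate ≈ 2.88%.

Initially, labor force = 206.49 + 18.39 = 224.88 million, so u = 18.39/224.88 = 8.18%.
After the first change, unemployed falls and employed rises by 11.83; labor force unchanged → E = 218.32, U = 6.56, labor force = 224.88 million.
After the second change, employed and labor force both rise by 2.51; unemployed unchanged → E = 220.83, U = 6.56, labor force = 227.39 million.
New unemployment rate = 6.56 / 227.39 = 2.88%.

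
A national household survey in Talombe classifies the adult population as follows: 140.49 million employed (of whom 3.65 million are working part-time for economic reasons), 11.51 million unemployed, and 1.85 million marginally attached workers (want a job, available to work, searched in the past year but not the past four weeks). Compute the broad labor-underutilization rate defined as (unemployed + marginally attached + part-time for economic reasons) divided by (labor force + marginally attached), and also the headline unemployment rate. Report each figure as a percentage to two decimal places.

Broad underutilization rate ≈ 11.06%; headline unemployment rate ≈ 7.57%.

Labor force = 140.49 + 11.51 = 152.00 million.
Numerator = 11.51 + 1.85 + 3.65 = 17.01 million.
Denominator = 152.00 + 1.85 = 153.85 million.
Broad rate = 17.01 / 153.85 = 11.06%.
Headline unemployment rate = 11.51 / 152.00 = 7.57%.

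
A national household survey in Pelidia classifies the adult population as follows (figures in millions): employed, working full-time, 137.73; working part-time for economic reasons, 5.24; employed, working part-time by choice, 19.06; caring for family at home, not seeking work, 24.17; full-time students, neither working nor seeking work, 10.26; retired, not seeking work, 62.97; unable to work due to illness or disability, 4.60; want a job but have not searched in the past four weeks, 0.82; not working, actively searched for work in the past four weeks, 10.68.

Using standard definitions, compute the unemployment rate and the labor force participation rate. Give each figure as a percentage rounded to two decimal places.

Employed = 137.73 + 5.24 + 19.06 = 162.03 million (anyone who worked, including part-time for economic reasons, counts as employed).
Unemployed = 10.68 million.
Labor force = 162.03 + 10.68 = 172.71 million.
Not in labor force = 24.17 + 10.26 + 62.97 + 4.60 + 0.82 = 102.82 million (those not working and not actively searching are outside the labor force — including those who want a job but have given up searching).
Civilian working-age population = 172.71 + 102.82 = 275.53 million.
Unemployment rate = 10.68 / 172.71 = 6.18%.
Labor force participation rate = 172.71 / 275.53 = 62.68%.

Unemployment rate ≈ 6.18%; labor force participation rate ≈ 62.68%.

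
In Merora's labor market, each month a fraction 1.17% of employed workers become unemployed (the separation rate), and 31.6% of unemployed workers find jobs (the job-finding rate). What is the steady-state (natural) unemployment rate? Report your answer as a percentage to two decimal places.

At steady state the flows balance: s·E = f·U, so U/(E+U) = s/(s+f).
u* = 1.17 / (1.17 + 31.6) = 1.17 / 32.77 = 3.57%.

Steady-state unemployment rate ≈ 3.57%.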